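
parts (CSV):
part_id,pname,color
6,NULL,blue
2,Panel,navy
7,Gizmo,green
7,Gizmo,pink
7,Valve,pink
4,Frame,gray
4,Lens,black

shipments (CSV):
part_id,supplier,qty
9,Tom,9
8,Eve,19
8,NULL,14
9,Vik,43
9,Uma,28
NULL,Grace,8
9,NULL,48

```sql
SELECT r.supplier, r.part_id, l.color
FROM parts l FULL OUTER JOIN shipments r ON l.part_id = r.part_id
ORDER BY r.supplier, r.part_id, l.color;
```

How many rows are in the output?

14

FULL OUTER JOIN keeps every row from both sides; unmatched rows get NULL for the other side's columns.
Matching on l.part_id = r.part_id. A NULL in a compared column never satisfies the condition.
- l[0] part_id=6 → no match; kept with NULLs on the r side.
- l[1] part_id=2 → no match; kept with NULLs on the r side.
- l[2] part_id=7 → no match; kept with NULLs on the r side.
- l[3] part_id=7 → no match; kept with NULLs on the r side.
- l[4] part_id=7 → no match; kept with NULLs on the r side.
- l[5] part_id=4 → no match; kept with NULLs on the r side.
- l[6] part_id=4 → no match; kept with NULLs on the r side.
- plus 7 unmatched r row(s), each kept with NULL l columns.
Total: 0 matched + 14 padded = 14 rows.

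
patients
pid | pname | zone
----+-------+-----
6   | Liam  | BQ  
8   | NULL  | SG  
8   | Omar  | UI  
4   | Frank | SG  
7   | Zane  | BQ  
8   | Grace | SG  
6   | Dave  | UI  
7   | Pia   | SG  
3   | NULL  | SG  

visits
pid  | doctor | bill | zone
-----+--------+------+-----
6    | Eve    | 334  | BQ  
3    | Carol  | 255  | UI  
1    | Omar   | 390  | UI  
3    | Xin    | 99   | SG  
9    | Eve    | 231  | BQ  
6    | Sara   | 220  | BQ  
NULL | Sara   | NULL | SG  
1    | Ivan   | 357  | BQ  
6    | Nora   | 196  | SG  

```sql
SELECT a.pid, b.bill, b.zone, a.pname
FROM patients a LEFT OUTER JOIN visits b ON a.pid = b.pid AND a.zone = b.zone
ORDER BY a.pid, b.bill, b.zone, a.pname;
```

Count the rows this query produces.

10

LEFT JOIN keeps every row from `patients`; unmatched rows get NULL for `visits`'s columns.
Matching on a.pid = b.pid AND a.zone = b.zone. A NULL in a compared column never satisfies the condition.
- a row (pid=6, zone=BQ): matches 2 b row(s) → 2 output row(s).
- a row (pid=8, zone=SG): no match → kept, b columns NULL.
- a row (pid=8, zone=UI): no match → kept, b columns NULL.
- a row (pid=4, zone=SG): no match → kept, b columns NULL.
- a row (pid=7, zone=BQ): no match → kept, b columns NULL.
- a row (pid=8, zone=SG): no match → kept, b columns NULL.
- a row (pid=6, zone=UI): no match → kept, b columns NULL.
- a row (pid=7, zone=SG): no match → kept, b columns NULL.
- a row (pid=3, zone=SG): matches 1 b row(s) → 1 output row(s).
Total: 3 matched + 7 padded = 10 rows.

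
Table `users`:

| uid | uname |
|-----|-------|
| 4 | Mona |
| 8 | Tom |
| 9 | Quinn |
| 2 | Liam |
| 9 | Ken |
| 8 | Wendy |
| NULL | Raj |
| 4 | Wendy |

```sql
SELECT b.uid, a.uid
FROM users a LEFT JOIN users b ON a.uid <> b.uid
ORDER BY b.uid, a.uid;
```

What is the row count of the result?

37

LEFT JOIN keeps every row from `users a`; unmatched rows get NULL for `users b`'s columns.
Matching on a.uid <> b.uid. A NULL in a compared column never satisfies the condition.
- a row (uid=4): matches 5 b row(s) → 5 output row(s).
- a row (uid=8): matches 5 b row(s) → 5 output row(s).
- a row (uid=9): matches 5 b row(s) → 5 output row(s).
- a row (uid=2): matches 6 b row(s) → 6 output row(s).
- a row (uid=9): matches 5 b row(s) → 5 output row(s).
- a row (uid=8): matches 5 b row(s) → 5 output row(s).
- a row (uid=NULL): no match → kept, b columns NULL.
- a row (uid=4): matches 5 b row(s) → 5 output row(s).
Total: 36 matched + 1 padded = 37 rows.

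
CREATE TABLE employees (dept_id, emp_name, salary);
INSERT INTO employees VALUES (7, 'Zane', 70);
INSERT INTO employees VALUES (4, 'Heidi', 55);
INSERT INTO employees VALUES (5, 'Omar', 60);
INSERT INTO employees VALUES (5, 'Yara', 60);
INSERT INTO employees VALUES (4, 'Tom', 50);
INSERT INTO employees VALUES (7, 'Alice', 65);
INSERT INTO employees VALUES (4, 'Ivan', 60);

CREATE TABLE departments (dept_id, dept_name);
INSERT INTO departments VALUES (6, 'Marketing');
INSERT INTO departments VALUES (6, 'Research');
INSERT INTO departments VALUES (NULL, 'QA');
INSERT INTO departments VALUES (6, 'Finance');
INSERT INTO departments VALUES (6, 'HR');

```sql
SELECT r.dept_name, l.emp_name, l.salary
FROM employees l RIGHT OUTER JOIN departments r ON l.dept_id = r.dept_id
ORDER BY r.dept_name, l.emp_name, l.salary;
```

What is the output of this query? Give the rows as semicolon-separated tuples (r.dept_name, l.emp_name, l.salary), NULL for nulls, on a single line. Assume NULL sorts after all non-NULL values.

RIGHT JOIN keeps every row from `departments`; unmatched rows get NULL for `employees`'s columns.
Matching on l.dept_id = r.dept_id. A NULL in a compared column never satisfies the condition.
- l row (dept_id=7): no match.
- l row (dept_id=4): no match.
- l row (dept_id=5): no match.
- l row (dept_id=5): no match.
- l row (dept_id=4): no match.
- l row (dept_id=7): no match.
- l row (dept_id=4): no match.
- 5 row(s) from r found no l partner → padded with NULL.
After projecting and ordering:
r.dept_name | l.emp_name | l.salary
Finance | NULL | NULL
HR | NULL | NULL
Marketing | NULL | NULL
QA | NULL | NULL
Research | NULL | NULL

(Finance, NULL, NULL); (HR, NULL, NULL); (Marketing, NULL, NULL); (QA, NULL, NULL); (Research, NULL, NULL)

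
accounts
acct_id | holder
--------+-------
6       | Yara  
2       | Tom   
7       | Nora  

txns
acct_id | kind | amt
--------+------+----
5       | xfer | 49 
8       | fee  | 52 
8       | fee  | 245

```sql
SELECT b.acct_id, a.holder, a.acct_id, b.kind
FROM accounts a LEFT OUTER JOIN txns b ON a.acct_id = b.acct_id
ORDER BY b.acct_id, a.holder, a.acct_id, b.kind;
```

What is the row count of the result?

3

LEFT JOIN keeps every row from `accounts`; unmatched rows get NULL for `txns`'s columns.
Matching on a.acct_id = b.acct_id.
Matched pairs: 0; unmatched a rows kept: 3.
Total: 0 matched + 3 padded = 3 rows.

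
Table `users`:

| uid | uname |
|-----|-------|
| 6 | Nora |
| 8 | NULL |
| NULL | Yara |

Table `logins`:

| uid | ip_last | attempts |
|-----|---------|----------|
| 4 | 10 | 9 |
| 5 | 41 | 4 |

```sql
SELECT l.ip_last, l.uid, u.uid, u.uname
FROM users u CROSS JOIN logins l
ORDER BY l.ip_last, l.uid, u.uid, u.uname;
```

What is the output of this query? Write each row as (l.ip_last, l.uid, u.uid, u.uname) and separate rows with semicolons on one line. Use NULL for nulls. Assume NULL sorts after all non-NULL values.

CROSS JOIN pairs every row of `users` with every row of `logins`: 3 × 2 = 6 rows.

(10, 4, 6, Nora); (10, 4, 8, NULL); (10, 4, NULL, Yara); (41, 5, 6, Nora); (41, 5, 8, NULL); (41, 5, NULL, Yara)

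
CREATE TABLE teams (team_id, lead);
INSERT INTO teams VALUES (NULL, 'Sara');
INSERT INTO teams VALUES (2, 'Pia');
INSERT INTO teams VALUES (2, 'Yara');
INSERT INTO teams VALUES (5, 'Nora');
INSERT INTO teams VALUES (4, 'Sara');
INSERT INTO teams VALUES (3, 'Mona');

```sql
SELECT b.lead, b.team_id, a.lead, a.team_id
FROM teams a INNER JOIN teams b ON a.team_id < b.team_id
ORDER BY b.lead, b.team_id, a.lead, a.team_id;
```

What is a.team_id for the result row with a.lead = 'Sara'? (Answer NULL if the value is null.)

4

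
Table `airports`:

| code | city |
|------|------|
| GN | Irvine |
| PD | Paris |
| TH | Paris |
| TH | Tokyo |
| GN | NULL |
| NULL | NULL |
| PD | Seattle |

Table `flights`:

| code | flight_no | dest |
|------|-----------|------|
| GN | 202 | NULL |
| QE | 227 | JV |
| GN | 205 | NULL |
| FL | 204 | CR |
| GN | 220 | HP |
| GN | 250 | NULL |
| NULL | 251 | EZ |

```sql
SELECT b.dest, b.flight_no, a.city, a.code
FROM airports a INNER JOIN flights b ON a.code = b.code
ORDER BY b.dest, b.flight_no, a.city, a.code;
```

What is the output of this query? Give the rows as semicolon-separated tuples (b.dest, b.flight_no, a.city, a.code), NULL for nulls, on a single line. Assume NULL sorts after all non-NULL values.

INNER JOIN keeps only pairs where the ON condition holds.
Matching on a.code = b.code. A NULL in a compared column never satisfies the condition.
Matched pairs: 8.

(HP, 220, Irvine, GN); (HP, 220, NULL, GN); (NULL, 202, Irvine, GN); (NULL, 202, NULL, GN); (NULL, 205, Irvine, GN); (NULL, 205, NULL, GN); (NULL, 250, Irvine, GN); (NULL, 250, NULL, GN)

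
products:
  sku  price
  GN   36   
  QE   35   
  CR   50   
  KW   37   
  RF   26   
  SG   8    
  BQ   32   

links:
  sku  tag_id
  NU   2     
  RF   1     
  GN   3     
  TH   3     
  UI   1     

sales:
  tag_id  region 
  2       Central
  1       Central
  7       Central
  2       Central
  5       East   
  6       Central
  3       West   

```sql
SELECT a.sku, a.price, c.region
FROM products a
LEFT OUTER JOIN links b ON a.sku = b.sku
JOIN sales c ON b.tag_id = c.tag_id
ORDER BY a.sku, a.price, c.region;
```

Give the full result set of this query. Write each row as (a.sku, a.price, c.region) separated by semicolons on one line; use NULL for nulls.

Evaluate left to right. First `products a LEFT JOIN links b` on sku: 7 row(s).
Then INNER JOIN `sales c` on tag_id: keep only rows whose b.tag_id appears in c.

(GN, 36, West); (RF, 26, Central)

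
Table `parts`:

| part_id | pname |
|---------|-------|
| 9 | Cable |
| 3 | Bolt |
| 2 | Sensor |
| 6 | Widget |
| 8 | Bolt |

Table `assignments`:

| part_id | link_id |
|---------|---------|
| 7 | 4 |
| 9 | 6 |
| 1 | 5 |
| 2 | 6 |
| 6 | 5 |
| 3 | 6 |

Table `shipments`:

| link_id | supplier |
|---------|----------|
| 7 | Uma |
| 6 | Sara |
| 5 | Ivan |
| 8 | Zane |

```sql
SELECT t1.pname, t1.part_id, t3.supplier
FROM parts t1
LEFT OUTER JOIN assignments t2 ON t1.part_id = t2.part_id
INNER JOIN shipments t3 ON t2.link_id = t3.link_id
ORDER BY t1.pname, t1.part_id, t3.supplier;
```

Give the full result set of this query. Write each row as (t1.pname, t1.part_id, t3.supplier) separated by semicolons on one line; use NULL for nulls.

(Bolt, 3, Sara); (Cable, 9, Sara); (Sensor, 2, Sara); (Widget, 6, Ivan)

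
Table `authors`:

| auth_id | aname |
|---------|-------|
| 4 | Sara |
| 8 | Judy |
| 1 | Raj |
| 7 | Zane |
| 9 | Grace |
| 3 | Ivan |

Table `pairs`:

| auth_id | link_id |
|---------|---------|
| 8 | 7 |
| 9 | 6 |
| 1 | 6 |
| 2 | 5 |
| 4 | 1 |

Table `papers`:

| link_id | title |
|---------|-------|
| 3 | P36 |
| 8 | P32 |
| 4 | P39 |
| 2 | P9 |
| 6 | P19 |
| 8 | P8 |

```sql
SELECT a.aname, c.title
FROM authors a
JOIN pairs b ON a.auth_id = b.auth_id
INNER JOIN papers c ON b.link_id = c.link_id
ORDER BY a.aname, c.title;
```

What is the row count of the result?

Joins associate left-to-right: authors INNER JOIN pairs on auth_id gives 4 intermediate row(s).
Then INNER JOIN `papers c` on link_id: keep only rows whose b.link_id appears in c.
Result: 2 row(s).

2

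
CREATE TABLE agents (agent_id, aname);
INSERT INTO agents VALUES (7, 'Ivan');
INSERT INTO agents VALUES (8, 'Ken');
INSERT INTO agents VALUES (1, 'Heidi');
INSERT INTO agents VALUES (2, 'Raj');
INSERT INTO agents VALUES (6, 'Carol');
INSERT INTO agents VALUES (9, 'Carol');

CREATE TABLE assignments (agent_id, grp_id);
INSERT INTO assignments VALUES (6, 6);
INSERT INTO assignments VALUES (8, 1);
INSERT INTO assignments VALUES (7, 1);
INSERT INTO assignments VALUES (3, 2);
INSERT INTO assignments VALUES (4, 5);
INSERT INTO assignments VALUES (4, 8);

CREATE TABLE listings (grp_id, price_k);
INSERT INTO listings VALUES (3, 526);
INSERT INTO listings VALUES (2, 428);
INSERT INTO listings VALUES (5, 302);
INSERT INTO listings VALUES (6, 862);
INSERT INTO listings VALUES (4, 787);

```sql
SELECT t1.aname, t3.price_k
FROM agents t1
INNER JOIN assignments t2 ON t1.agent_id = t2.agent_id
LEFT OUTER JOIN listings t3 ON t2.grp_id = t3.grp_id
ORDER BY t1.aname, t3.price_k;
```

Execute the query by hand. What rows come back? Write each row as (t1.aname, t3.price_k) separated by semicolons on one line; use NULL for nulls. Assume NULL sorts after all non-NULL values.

Step 1 — t1 INNER JOIN t2 on agent_id → 3 row(s).
Then LEFT JOIN `listings t3` on grp_id: each of those 3 rows is kept; rows whose t2.grp_id has no match in t3 get NULL for t3's columns.

(Carol, 862); (Ivan, NULL); (Ken, NULL)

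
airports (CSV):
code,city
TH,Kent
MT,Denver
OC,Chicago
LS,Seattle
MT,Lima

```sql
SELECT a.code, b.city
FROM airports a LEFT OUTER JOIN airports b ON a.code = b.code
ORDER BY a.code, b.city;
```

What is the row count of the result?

7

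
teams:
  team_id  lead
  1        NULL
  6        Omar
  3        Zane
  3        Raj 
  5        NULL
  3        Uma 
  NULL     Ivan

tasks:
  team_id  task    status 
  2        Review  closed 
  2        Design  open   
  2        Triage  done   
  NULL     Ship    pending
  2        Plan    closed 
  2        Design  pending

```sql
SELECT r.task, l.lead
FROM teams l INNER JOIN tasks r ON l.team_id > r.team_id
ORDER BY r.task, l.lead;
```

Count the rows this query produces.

25

INNER JOIN keeps only pairs where the ON condition holds.
Matching on l.team_id > r.team_id. A NULL in a compared column never satisfies the condition.
- l (team_id=1) has no partner → excluded.
- l (team_id=6) pairs with 5 row(s) of r.
- l (team_id=3) pairs with 5 row(s) of r.
- l (team_id=3) pairs with 5 row(s) of r.
- l (team_id=5) pairs with 5 row(s) of r.
- l (team_id=3) pairs with 5 row(s) of r.
- l (team_id=NULL) has no partner → excluded.
Total: 25 rows.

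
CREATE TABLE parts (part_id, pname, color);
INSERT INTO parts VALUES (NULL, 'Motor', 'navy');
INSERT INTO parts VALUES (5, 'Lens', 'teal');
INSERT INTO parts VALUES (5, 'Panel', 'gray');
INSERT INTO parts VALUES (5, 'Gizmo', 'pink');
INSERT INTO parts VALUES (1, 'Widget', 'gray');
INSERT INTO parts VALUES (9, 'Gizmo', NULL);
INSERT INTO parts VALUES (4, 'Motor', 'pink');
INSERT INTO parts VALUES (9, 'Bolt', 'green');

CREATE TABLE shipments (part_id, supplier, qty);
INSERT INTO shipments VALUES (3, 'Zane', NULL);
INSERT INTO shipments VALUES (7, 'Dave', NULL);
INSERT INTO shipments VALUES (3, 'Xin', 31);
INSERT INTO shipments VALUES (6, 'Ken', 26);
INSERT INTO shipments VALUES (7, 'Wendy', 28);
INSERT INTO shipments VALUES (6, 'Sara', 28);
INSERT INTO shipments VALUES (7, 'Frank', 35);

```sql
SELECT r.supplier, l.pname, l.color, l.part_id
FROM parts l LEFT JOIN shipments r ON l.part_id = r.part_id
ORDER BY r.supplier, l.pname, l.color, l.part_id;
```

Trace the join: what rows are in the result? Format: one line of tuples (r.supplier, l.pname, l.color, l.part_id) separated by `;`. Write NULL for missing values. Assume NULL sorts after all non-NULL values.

(NULL, Bolt, green, 9); (NULL, Gizmo, pink, 5); (NULL, Gizmo, NULL, 9); (NULL, Lens, teal, 5); (NULL, Motor, navy, NULL); (NULL, Motor, pink, 4); (NULL, Panel, gray, 5); (NULL, Widget, gray, 1)

LEFT JOIN keeps every row from `parts`; unmatched rows get NULL for `shipments`'s columns.
Matching on l.part_id = r.part_id. A NULL in a compared column never satisfies the condition.
Matched pairs: 0; unmatched l rows kept: 8.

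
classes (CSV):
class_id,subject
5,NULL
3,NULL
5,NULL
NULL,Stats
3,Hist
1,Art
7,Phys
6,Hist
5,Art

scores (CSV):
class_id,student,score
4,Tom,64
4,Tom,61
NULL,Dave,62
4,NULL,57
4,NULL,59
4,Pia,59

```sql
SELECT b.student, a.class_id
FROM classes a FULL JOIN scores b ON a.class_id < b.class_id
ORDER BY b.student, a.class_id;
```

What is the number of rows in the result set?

FULL OUTER JOIN keeps every row from both sides; unmatched rows get NULL for the other side's columns.
Matching on a.class_id < b.class_id. A NULL in a compared column never satisfies the condition.
- a row (class_id=5): no match → kept, b columns NULL.
- a row (class_id=3): matches 5 b row(s) → 5 output row(s).
- a row (class_id=5): no match → kept, b columns NULL.
- a row (class_id=NULL): no match → kept, b columns NULL.
- a row (class_id=3): matches 5 b row(s) → 5 output row(s).
- a row (class_id=1): matches 5 b row(s) → 5 output row(s).
- a row (class_id=7): no match → kept, b columns NULL.
- a row (class_id=6): no match → kept, b columns NULL.
- a row (class_id=5): no match → kept, b columns NULL.
- 1 b row(s) had no a match → kept, a columns NULL.
Total: 15 matched + 7 padded = 22 rows.

22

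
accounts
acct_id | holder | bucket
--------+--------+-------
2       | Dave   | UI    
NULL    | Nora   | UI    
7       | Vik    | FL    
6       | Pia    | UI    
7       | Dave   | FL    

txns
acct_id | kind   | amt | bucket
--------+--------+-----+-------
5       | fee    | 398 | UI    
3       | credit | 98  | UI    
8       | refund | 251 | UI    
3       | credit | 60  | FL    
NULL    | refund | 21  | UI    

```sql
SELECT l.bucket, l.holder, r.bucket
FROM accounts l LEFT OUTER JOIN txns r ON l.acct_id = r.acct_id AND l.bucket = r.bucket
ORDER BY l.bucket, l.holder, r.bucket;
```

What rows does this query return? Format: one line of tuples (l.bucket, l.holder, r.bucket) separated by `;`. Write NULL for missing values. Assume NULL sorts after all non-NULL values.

(FL, Dave, NULL); (FL, Vik, NULL); (UI, Dave, NULL); (UI, Nora, NULL); (UI, Pia, NULL)

LEFT JOIN keeps every row from `accounts`; unmatched rows get NULL for `txns`'s columns.
Matching on l.acct_id = r.acct_id AND l.bucket = r.bucket. A NULL in a compared column never satisfies the condition.
Matched pairs: 0; unmatched l rows kept: 5.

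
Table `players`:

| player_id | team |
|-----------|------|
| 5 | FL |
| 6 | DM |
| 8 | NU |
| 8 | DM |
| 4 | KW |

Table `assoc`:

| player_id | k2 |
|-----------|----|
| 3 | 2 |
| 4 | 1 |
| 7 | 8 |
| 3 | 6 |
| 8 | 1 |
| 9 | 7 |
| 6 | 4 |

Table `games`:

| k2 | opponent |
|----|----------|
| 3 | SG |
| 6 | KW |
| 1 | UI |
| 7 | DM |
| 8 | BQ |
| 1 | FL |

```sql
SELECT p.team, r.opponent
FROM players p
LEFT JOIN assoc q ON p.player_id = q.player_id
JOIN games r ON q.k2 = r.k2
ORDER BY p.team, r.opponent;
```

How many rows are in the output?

6

Step 1 — p LEFT JOIN q on player_id → 5 row(s).
Then INNER JOIN `games r` on k2: keep only rows whose q.k2 appears in r.
Result: 6 row(s).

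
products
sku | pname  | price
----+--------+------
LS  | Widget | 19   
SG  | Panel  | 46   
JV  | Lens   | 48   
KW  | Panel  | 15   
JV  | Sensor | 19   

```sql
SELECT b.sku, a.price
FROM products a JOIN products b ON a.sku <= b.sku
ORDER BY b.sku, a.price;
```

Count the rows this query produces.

16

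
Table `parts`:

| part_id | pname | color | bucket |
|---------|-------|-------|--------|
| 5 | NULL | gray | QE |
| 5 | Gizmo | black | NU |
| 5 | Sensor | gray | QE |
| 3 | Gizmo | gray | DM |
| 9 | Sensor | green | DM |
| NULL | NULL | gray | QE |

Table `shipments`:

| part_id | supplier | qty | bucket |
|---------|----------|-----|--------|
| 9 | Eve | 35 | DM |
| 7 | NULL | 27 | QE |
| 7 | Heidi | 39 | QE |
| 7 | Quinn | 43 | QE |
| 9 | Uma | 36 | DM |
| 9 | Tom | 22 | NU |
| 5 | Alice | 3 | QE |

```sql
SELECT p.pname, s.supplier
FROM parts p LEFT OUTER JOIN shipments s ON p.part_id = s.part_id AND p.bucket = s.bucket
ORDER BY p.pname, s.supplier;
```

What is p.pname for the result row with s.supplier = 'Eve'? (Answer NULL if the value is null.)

Sensor

LEFT JOIN keeps every row from `parts`; unmatched rows get NULL for `shipments`'s columns.
Matching on p.part_id = s.part_id AND p.bucket = s.bucket. A NULL in a compared column never satisfies the condition.
- part_id=5, bucket=QE: 1 matching s row(s), so 1 row(s) emitted.
- part_id=5, bucket=NU: no s row matches, row kept with s columns NULL.
- part_id=5, bucket=QE: 1 matching s row(s), so 1 row(s) emitted.
- part_id=3, bucket=DM: no s row matches, row kept with s columns NULL.
- part_id=9, bucket=DM: 2 matching s row(s), so 2 row(s) emitted.
- part_id=NULL, bucket=QE: no s row matches, row kept with s columns NULL.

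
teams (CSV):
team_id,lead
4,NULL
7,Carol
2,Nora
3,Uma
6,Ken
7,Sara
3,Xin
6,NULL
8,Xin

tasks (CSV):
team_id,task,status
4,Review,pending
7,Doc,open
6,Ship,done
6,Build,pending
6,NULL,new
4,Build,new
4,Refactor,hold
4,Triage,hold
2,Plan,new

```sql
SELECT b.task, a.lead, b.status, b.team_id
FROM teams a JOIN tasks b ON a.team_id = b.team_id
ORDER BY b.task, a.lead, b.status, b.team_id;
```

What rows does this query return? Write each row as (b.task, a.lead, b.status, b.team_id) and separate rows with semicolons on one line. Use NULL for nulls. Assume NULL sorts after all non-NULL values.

(Build, Ken, pending, 6); (Build, NULL, new, 4); (Build, NULL, pending, 6); (Doc, Carol, open, 7); (Doc, Sara, open, 7); (Plan, Nora, new, 2); (Refactor, NULL, hold, 4); (Review, NULL, pending, 4); (Ship, Ken, done, 6); (Ship, NULL, done, 6); (Triage, NULL, hold, 4); (NULL, Ken, new, 6); (NULL, NULL, new, 6)

INNER JOIN keeps only pairs where the ON condition holds.
Matching on a.team_id = b.team_id.
Matched pairs: 13.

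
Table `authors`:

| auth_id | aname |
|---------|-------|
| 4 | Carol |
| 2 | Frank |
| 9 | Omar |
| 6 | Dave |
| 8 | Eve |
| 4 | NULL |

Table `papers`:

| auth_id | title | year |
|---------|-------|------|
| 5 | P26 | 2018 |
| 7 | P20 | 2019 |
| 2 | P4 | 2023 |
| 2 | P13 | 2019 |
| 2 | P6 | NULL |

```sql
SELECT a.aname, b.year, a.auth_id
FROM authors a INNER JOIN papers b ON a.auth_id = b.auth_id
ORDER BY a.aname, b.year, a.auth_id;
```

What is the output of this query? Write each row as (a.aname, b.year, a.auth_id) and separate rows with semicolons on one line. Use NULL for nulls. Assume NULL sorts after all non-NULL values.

(Frank, 2019, 2); (Frank, 2023, 2); (Frank, NULL, 2)

INNER JOIN keeps only pairs where the ON condition holds.
Matching on a.auth_id = b.auth_id.
- a (auth_id=4) has no partner → excluded.
- a (auth_id=2) pairs with 3 row(s) of b.
- a (auth_id=9) has no partner → excluded.
- a (auth_id=6) has no partner → excluded.
- a (auth_id=8) has no partner → excluded.
- a (auth_id=4) has no partner → excluded.
After projecting and ordering:
a.aname | b.year | a.auth_id
Frank | 2019 | 2
Frank | 2023 | 2
Frank | NULL | 2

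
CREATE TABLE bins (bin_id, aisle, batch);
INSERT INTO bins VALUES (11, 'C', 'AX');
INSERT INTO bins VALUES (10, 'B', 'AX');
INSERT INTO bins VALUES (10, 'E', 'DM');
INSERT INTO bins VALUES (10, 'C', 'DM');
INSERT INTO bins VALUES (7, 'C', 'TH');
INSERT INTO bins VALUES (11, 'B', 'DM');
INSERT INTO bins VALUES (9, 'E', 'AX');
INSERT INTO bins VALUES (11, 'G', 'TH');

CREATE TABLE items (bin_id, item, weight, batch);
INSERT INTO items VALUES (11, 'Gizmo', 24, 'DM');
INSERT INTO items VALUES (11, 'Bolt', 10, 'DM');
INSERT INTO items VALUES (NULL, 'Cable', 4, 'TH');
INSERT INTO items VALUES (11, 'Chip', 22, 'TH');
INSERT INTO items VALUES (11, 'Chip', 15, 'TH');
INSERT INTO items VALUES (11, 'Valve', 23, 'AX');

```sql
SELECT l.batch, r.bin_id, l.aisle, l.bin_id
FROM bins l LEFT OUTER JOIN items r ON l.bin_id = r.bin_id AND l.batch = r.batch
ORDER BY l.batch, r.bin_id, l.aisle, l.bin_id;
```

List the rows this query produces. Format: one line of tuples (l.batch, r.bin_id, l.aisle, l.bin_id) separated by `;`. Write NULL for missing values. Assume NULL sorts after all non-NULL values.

LEFT JOIN keeps every row from `bins`; unmatched rows get NULL for `items`'s columns.
Matching on l.bin_id = r.bin_id AND l.batch = r.batch. A NULL in a compared column never satisfies the condition.
- l[0] bin_id=11, batch=AX → 1 match(es) in r → 1 row(s).
- l[1] bin_id=10, batch=AX → no match; kept with NULLs on the r side.
- l[2] bin_id=10, batch=DM → no match; kept with NULLs on the r side.
- l[3] bin_id=10, batch=DM → no match; kept with NULLs on the r side.
- l[4] bin_id=7, batch=TH → no match; kept with NULLs on the r side.
- l[5] bin_id=11, batch=DM → 2 match(es) in r → 2 row(s).
- l[6] bin_id=9, batch=AX → no match; kept with NULLs on the r side.
- l[7] bin_id=11, batch=TH → 2 match(es) in r → 2 row(s).
After projecting and ordering:
l.batch | r.bin_id | l.aisle | l.bin_id
AX | 11 | C | 11
AX | NULL | B | 10
AX | NULL | E | 9
DM | 11 | B | 11
DM | 11 | B | 11
DM | NULL | C | 10
DM | NULL | E | 10
TH | 11 | G | 11
TH | 11 | G | 11
TH | NULL | C | 7

(AX, 11, C, 11); (AX, NULL, B, 10); (AX, NULL, E, 9); (DM, 11, B, 11); (DM, 11, B, 11); (DM, NULL, C, 10); (DM, NULL, E, 10); (TH, 11, G, 11); (TH, 11, G, 11); (TH, NULL, C, 7)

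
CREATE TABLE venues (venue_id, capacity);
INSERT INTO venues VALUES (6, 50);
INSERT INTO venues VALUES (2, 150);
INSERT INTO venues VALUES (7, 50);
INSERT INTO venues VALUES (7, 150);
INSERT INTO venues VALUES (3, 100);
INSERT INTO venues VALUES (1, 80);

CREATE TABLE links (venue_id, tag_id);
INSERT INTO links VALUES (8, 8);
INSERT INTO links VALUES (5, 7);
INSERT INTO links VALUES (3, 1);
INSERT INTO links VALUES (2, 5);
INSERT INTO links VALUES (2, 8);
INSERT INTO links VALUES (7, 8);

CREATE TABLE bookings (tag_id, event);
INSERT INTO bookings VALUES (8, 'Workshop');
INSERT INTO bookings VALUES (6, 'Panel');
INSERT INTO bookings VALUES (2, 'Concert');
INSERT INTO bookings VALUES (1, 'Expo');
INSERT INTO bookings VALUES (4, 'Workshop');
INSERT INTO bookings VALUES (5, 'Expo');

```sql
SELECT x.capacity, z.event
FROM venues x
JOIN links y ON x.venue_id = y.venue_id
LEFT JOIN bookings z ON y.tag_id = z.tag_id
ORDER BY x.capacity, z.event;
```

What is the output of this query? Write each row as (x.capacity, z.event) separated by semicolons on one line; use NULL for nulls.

(50, Workshop); (100, Expo); (150, Expo); (150, Workshop); (150, Workshop)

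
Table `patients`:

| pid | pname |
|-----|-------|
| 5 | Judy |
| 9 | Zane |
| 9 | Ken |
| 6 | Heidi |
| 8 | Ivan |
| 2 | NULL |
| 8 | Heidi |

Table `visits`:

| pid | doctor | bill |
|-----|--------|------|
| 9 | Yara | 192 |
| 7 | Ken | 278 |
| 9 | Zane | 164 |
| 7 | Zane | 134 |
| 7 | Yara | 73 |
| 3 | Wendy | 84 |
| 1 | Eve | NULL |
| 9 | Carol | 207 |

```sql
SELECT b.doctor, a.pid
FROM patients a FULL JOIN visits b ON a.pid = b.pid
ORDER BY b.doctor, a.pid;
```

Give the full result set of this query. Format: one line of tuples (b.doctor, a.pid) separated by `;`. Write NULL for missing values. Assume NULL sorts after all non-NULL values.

FULL OUTER JOIN keeps every row from both sides; unmatched rows get NULL for the other side's columns.
Matching on a.pid = b.pid.
Matched pairs: 6; unmatched a rows kept: 5; unmatched b rows kept: 5.

(Carol, 9); (Carol, 9); (Eve, NULL); (Ken, NULL); (Wendy, NULL); (Yara, 9); (Yara, 9); (Yara, NULL); (Zane, 9); (Zane, 9); (Zane, NULL); (NULL, 2); (NULL, 5); (NULL, 6); (NULL, 8); (NULL, 8)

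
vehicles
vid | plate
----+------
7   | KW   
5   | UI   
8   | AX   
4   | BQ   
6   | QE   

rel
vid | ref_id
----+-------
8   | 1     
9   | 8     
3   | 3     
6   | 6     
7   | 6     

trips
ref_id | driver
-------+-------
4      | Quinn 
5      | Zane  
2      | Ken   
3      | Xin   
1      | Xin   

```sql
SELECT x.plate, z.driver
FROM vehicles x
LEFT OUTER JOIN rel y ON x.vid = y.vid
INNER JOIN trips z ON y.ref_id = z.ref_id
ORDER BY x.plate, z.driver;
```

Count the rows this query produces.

1

Joins associate left-to-right: vehicles LEFT JOIN rel on vid gives 5 intermediate row(s).
Then INNER JOIN `trips z` on ref_id: keep only rows whose y.ref_id appears in z.
Result: 1 row(s).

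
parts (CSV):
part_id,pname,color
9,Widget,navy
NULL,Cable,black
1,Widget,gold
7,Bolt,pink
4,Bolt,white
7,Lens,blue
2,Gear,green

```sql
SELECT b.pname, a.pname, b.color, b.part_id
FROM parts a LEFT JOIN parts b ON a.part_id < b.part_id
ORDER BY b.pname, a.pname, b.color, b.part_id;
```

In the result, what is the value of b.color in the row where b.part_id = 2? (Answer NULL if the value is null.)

LEFT JOIN keeps every row from `parts a`; unmatched rows get NULL for `parts b`'s columns.
Matching on a.part_id < b.part_id. A NULL in a compared column never satisfies the condition.
Matched pairs: 14; unmatched a rows kept: 2.

green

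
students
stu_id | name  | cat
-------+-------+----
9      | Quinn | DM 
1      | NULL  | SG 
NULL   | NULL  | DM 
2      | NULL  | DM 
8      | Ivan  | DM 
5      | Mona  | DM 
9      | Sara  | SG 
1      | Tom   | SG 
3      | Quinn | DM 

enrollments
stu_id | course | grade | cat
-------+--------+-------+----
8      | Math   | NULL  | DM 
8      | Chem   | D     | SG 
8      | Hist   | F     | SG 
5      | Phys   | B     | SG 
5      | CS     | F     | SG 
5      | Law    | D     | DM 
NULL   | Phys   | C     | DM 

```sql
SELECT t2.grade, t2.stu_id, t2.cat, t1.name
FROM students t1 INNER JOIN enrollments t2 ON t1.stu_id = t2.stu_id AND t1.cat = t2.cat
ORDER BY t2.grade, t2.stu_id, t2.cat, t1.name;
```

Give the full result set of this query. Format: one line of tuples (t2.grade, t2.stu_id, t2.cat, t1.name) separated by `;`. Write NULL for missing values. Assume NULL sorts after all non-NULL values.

(D, 5, DM, Mona); (NULL, 8, DM, Ivan)

INNER JOIN keeps only pairs where the ON condition holds.
Matching on t1.stu_id = t2.stu_id AND t1.cat = t2.cat. A NULL in a compared column never satisfies the condition.
Matched pairs: 2.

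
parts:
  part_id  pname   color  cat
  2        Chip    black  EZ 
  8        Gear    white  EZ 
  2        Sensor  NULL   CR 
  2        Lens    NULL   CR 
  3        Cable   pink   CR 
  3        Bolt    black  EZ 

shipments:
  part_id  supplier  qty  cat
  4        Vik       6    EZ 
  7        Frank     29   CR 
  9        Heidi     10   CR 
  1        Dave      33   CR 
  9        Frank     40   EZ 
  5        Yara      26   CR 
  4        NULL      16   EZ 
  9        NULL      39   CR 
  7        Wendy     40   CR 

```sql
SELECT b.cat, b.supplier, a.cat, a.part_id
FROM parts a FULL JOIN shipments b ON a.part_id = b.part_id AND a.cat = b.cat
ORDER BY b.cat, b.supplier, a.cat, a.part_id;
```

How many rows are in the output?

FULL OUTER JOIN keeps every row from both sides; unmatched rows get NULL for the other side's columns.
Matching on a.part_id = b.part_id AND a.cat = b.cat.
Matched pairs: 0; unmatched a rows kept: 6; unmatched b rows kept: 9.
Total: 0 matched + 15 padded = 15 rows.

15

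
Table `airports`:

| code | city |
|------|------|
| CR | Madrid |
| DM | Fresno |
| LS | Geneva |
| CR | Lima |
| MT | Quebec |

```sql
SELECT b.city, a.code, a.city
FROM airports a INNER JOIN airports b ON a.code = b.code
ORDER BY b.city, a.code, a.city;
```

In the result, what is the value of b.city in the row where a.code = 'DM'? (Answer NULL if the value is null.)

Fresno

INNER JOIN keeps only pairs where the ON condition holds.
Matching on a.code = b.code.
- a row (code=CR): matches 2 b row(s) → 2 output row(s).
- a row (code=DM): matches 1 b row(s) → 1 output row(s).
- a row (code=LS): matches 1 b row(s) → 1 output row(s).
- a row (code=CR): matches 2 b row(s) → 2 output row(s).
- a row (code=MT): matches 1 b row(s) → 1 output row(s).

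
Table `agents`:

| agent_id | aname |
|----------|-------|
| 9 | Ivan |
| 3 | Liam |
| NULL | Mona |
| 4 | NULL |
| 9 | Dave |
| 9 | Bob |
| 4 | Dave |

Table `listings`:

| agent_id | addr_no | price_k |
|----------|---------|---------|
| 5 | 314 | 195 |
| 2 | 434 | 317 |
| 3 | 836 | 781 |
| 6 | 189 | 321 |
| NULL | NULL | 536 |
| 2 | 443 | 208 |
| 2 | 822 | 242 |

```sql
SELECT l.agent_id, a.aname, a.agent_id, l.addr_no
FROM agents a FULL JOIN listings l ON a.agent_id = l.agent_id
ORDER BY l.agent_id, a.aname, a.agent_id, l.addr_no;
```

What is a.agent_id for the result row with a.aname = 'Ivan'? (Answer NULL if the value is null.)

FULL OUTER JOIN keeps every row from both sides; unmatched rows get NULL for the other side's columns.
Matching on a.agent_id = l.agent_id. A NULL in a compared column never satisfies the condition.
- agent_id=9: no l row matches, row kept with l columns NULL.
- agent_id=3: 1 matching l row(s), so 1 row(s) emitted.
- agent_id=NULL: no l row matches, row kept with l columns NULL.
- agent_id=4: no l row matches, row kept with l columns NULL.
- agent_id=9: no l row matches, row kept with l columns NULL.
- agent_id=9: no l row matches, row kept with l columns NULL.
- agent_id=4: no l row matches, row kept with l columns NULL.
- 6 row(s) from l found no a partner → padded with NULL.

9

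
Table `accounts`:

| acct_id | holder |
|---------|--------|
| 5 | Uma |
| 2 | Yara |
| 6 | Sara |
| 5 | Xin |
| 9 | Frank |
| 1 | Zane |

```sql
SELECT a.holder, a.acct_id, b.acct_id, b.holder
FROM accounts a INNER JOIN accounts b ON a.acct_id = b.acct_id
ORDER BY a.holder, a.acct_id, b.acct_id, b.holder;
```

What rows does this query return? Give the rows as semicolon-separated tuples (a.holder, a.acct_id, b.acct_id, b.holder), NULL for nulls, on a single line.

(Frank, 9, 9, Frank); (Sara, 6, 6, Sara); (Uma, 5, 5, Uma); (Uma, 5, 5, Xin); (Xin, 5, 5, Uma); (Xin, 5, 5, Xin); (Yara, 2, 2, Yara); (Zane, 1, 1, Zane)

INNER JOIN keeps only pairs where the ON condition holds.
Matching on a.acct_id = b.acct_id.
- a row (acct_id=5): matches 2 b row(s) → 2 output row(s).
- a row (acct_id=2): matches 1 b row(s) → 1 output row(s).
- a row (acct_id=6): matches 1 b row(s) → 1 output row(s).
- a row (acct_id=5): matches 2 b row(s) → 2 output row(s).
- a row (acct_id=9): matches 1 b row(s) → 1 output row(s).
- a row (acct_id=1): matches 1 b row(s) → 1 output row(s).
After projecting and ordering:
a.holder | a.acct_id | b.acct_id | b.holder
Frank | 9 | 9 | Frank
Sara | 6 | 6 | Sara
Uma | 5 | 5 | Uma
Uma | 5 | 5 | Xin
Xin | 5 | 5 | Uma
Xin | 5 | 5 | Xin
Yara | 2 | 2 | Yara
Zane | 1 | 1 | Zane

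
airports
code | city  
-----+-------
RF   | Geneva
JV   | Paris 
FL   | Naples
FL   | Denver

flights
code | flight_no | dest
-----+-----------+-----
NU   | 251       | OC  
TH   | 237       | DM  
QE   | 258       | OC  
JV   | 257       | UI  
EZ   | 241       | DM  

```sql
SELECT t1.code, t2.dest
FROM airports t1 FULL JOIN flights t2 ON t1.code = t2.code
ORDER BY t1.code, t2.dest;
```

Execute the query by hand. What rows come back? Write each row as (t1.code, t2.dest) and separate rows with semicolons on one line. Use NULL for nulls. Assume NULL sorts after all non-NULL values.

FULL OUTER JOIN keeps every row from both sides; unmatched rows get NULL for the other side's columns.
Matching on t1.code = t2.code.
- t1 row (code=RF): no match → kept, t2 columns NULL.
- t1 row (code=JV): matches 1 t2 row(s) → 1 output row(s).
- t1 row (code=FL): no match → kept, t2 columns NULL.
- t1 row (code=FL): no match → kept, t2 columns NULL.
- 4 row(s) from t2 found no t1 partner → padded with NULL.
After projecting and ordering:
t1.code | t2.dest
FL | NULL
FL | NULL
JV | UI
RF | NULL
NULL | DM
NULL | DM
NULL | OC
NULL | OC

(FL, NULL); (FL, NULL); (JV, UI); (RF, NULL); (NULL, DM); (NULL, DM); (NULL, OC); (NULL, OC)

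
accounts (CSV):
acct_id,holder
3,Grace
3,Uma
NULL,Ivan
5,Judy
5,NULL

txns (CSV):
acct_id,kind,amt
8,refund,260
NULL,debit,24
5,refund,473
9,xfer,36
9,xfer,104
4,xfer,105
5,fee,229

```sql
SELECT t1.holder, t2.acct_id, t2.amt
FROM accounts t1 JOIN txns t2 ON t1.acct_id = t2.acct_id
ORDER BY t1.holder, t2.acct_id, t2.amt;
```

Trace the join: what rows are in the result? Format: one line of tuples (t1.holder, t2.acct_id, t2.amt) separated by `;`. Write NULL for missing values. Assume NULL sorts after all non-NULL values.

INNER JOIN keeps only pairs where the ON condition holds.
Matching on t1.acct_id = t2.acct_id. A NULL in a compared column never satisfies the condition.
Matched pairs: 4.

(Judy, 5, 229); (Judy, 5, 473); (NULL, 5, 229); (NULL, 5, 473)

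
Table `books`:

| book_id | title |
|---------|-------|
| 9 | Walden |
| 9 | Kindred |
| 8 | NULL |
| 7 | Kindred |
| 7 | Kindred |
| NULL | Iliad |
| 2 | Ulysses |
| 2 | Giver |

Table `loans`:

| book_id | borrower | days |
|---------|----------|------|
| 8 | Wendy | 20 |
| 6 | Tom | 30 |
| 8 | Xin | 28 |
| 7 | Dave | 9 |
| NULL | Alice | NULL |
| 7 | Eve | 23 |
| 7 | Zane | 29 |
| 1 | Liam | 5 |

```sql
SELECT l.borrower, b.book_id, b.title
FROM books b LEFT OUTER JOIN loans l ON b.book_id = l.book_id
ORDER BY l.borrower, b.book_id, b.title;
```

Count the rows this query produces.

13

LEFT JOIN keeps every row from `books`; unmatched rows get NULL for `loans`'s columns.
Matching on b.book_id = l.book_id. A NULL in a compared column never satisfies the condition.
- b row (book_id=9): no match → kept, l columns NULL.
- b row (book_id=9): no match → kept, l columns NULL.
- b row (book_id=8): matches 2 l row(s) → 2 output row(s).
- b row (book_id=7): matches 3 l row(s) → 3 output row(s).
- b row (book_id=7): matches 3 l row(s) → 3 output row(s).
- b row (book_id=NULL): no match → kept, l columns NULL.
- b row (book_id=2): no match → kept, l columns NULL.
- b row (book_id=2): no match → kept, l columns NULL.
Total: 8 matched + 5 padded = 13 rows.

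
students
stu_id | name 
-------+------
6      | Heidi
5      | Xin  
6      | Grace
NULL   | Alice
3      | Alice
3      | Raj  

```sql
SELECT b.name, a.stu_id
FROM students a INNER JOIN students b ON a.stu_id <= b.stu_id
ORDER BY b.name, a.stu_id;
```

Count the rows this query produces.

INNER JOIN keeps only pairs where the ON condition holds.
Matching on a.stu_id <= b.stu_id. A NULL in a compared column never satisfies the condition.
- a row (stu_id=6): matches 2 b row(s) → 2 output row(s).
- a row (stu_id=5): matches 3 b row(s) → 3 output row(s).
- a row (stu_id=6): matches 2 b row(s) → 2 output row(s).
- a row (stu_id=NULL): no match → dropped.
- a row (stu_id=3): matches 5 b row(s) → 5 output row(s).
- a row (stu_id=3): matches 5 b row(s) → 5 output row(s).
Total: 17 rows.

17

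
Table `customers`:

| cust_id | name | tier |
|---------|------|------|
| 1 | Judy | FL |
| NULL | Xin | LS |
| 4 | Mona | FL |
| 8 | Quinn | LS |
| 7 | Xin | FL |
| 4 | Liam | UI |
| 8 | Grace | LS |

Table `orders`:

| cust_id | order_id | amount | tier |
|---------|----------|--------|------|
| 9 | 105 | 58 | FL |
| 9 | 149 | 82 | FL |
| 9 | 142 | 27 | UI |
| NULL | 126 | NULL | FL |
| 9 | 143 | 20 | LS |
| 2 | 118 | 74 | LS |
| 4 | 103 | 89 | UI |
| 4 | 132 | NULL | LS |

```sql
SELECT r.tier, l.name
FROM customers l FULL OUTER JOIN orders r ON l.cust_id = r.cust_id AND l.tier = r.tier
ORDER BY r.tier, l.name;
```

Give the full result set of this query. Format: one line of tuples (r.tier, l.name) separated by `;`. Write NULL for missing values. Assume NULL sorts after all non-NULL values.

(FL, NULL); (FL, NULL); (FL, NULL); (LS, NULL); (LS, NULL); (LS, NULL); (UI, Liam); (UI, NULL); (NULL, Grace); (NULL, Judy); (NULL, Mona); (NULL, Quinn); (NULL, Xin); (NULL, Xin)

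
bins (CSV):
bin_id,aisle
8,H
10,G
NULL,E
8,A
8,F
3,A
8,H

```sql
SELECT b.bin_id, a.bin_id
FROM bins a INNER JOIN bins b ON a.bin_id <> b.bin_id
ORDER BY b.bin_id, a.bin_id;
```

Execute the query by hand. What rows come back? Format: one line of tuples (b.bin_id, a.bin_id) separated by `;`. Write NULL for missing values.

(3, 8); (3, 8); (3, 8); (3, 8); (3, 10); (8, 3); (8, 3); (8, 3); (8, 3); (8, 10); (8, 10); (8, 10); (8, 10); (10, 3); (10, 8); (10, 8); (10, 8); (10, 8)

INNER JOIN keeps only pairs where the ON condition holds.
Matching on a.bin_id <> b.bin_id. A NULL in a compared column never satisfies the condition.
- a row (bin_id=8): matches 2 b row(s) → 2 output row(s).
- a row (bin_id=10): matches 5 b row(s) → 5 output row(s).
- a row (bin_id=NULL): no match → dropped.
- a row (bin_id=8): matches 2 b row(s) → 2 output row(s).
- a row (bin_id=8): matches 2 b row(s) → 2 output row(s).
- a row (bin_id=3): matches 5 b row(s) → 5 output row(s).
- a row (bin_id=8): matches 2 b row(s) → 2 output row(s).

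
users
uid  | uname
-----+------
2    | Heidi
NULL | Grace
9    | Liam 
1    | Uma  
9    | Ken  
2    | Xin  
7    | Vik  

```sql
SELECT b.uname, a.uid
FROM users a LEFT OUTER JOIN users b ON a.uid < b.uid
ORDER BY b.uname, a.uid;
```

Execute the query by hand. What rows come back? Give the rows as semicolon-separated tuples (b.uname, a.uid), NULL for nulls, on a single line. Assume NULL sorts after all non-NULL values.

(Heidi, 1); (Ken, 1); (Ken, 2); (Ken, 2); (Ken, 7); (Liam, 1); (Liam, 2); (Liam, 2); (Liam, 7); (Vik, 1); (Vik, 2); (Vik, 2); (Xin, 1); (NULL, 9); (NULL, 9); (NULL, NULL)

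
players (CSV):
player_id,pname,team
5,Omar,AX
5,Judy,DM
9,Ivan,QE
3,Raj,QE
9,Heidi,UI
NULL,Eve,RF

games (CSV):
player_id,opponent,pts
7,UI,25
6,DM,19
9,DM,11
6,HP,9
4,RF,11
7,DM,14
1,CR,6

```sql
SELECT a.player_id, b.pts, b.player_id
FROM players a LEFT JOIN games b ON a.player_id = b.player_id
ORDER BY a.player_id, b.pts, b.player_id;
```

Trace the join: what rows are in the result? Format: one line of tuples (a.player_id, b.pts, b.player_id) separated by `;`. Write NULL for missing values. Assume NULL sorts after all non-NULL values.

LEFT JOIN keeps every row from `players`; unmatched rows get NULL for `games`'s columns.
Matching on a.player_id = b.player_id. A NULL in a compared column never satisfies the condition.
- a row (player_id=5): no match → kept, b columns NULL.
- a row (player_id=5): no match → kept, b columns NULL.
- a row (player_id=9): matches 1 b row(s) → 1 output row(s).
- a row (player_id=3): no match → kept, b columns NULL.
- a row (player_id=9): matches 1 b row(s) → 1 output row(s).
- a row (player_id=NULL): no match → kept, b columns NULL.
After projecting and ordering:
a.player_id | b.pts | b.player_id
3 | NULL | NULL
5 | NULL | NULL
5 | NULL | NULL
9 | 11 | 9
9 | 11 | 9
NULL | NULL | NULL

(3, NULL, NULL); (5, NULL, NULL); (5, NULL, NULL); (9, 11, 9); (9, 11, 9); (NULL, NULL, NULL)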